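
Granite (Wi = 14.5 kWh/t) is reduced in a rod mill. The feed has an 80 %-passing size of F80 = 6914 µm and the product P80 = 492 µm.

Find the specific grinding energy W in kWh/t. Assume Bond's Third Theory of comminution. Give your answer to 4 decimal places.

W = 4.7933 kWh/t

W = 10·Wi·(P80^(-½) − F80^(-½))
1/√492 = 0.045083;  1/√6914 = 0.012026
W = 10·14.5·(0.045083 − 0.012026) = 4.7933 kWh/t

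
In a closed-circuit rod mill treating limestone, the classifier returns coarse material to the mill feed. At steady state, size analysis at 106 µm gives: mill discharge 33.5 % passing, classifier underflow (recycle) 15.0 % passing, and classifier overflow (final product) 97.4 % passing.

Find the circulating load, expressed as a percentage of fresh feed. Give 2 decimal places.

CL = 345.41 %

Mass balance on the −106 µm fraction:
Fd + Rd = Ru + Fo ⇒ R/F = (o−d)/(d−u)
r = (97.4 − 33.5)/(33.5 − 15.0) = 63.9/18.5 = 3.4541
CL = 100·r = 345.41 %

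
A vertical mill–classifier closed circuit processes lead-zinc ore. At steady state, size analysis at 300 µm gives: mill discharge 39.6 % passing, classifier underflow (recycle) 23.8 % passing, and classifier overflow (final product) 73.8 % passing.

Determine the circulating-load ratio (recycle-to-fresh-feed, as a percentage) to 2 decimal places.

CL = 216.46 %

Mass balance on the −300 µm fraction:
(1+r)·d = r·u + o ⇒ r = (o−d)/(d−u)
r = (73.8 − 39.6)/(39.6 − 23.8) = 34.2/15.8 = 2.1646
CL = 100·r = 216.46 %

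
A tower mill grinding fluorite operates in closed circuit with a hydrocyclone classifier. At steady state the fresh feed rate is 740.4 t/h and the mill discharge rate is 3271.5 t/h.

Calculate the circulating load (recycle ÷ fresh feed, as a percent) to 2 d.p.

CL = 341.86 %

Mill node: discharge = fresh + recycle.
R = M − F = 3271.5 − 740.4 = 2531.1 t/h
CL = 100·R/F = 100·2531.1/740.4 = 341.86 %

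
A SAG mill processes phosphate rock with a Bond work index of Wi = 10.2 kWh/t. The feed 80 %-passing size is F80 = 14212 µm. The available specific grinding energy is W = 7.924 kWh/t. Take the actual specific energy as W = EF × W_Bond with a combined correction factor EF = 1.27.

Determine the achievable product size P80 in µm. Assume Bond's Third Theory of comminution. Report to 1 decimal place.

W = 10 Wi (P80^-0.5 − F80^-0.5)
W_Bond = W / EF = 7.924 / 1.27 = 6.2394 kWh/t
1/√P80 = 1/√F80 + W_Bond/(10·Wi)
  = 6.2394/(10·10.2) + 1/√14212 = 0.061170 + 0.008388 = 0.069559
P80 = (1/0.069559)² = 14.3764² = 206.68 µm

P80 = 206.7 µm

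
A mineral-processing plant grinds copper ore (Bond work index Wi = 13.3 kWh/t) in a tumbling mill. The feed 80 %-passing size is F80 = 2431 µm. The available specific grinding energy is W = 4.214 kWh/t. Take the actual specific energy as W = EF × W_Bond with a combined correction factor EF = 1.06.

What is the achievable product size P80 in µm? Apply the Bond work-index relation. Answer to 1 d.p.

W = 10 Wi (P80^-0.5 − F80^-0.5)
W_Bond = W / EF = 4.214 / 1.06 = 3.9755 kWh/t
P80^(−½) = W_Bond/(10 Wi) + F80^(−½)
  = 3.9755/(10·13.3) + 1/√2431 = 0.029891 + 0.020282 = 0.050173
P80 = (1/0.050173)² = 19.9312² = 397.25 µm

P80 = 397.3 µm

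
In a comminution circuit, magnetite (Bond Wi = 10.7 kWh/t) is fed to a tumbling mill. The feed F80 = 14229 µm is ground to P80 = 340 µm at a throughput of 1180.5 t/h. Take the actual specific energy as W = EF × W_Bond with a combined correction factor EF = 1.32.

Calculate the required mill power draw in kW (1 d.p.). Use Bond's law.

W = 10·Wi·[P80^(−½) − F80^(−½)]
W = 10·10.7·(1/√340 − 1/√14229) = 10·10.7·(0.045849) = 4.9059 kWh/t
Apply correction: 4.9059 × 1.32 = 6.4758 kWh/t
P = W·T = 6.4758·1180.5 = 7644.6 kW

P = 7644.6 kW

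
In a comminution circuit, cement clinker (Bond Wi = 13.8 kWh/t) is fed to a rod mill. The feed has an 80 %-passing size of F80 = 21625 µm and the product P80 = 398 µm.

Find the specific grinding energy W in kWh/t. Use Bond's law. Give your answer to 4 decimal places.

W_Bond = 10·Wi·(1/√P₈₀ − 1/√F₈₀)
1/√398 = 0.050125;  1/√21625 = 0.006800
W = 10·13.8·(0.050125 − 0.006800) = 5.9789 kWh/t

W = 5.9789 kWh/t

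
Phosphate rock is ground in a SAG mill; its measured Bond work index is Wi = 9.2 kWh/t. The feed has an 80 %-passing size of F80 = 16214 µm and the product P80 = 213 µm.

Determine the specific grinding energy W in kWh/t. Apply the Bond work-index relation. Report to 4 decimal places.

W = 10·Wi·[P80^(−½) − F80^(−½)]
1/√213 = 0.068519;  1/√16214 = 0.007853
W = 10·9.2·(0.068519 − 0.007853) = 5.5812 kWh/t

W = 5.5812 kWh/t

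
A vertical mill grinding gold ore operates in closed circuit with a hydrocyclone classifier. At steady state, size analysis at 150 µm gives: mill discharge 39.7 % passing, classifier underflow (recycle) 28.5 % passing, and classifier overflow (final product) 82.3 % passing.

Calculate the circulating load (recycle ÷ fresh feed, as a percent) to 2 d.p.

CL = 380.36 %

Mass balance on the −150 µm fraction:
r = (o − d)/(d − u)
r = (82.3 − 39.7)/(39.7 − 28.5) = 42.6/11.2 = 3.8036
CL = 100·r = 380.36 %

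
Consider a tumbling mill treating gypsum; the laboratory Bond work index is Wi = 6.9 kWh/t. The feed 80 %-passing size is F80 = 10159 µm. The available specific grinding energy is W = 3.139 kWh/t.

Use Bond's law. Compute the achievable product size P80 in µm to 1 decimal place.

W = 10 Wi (1/√P80 − 1/√F80)  [Bond]
⇒ 1/√P80 = W/(10·Wi) + 1/√F80
  = 3.1390/(10·6.9) + 1/√10159 = 0.045493 + 0.009921 = 0.055414
P80 = (1/0.055414)² = 18.0459² = 325.66 µm

P80 = 325.7 µm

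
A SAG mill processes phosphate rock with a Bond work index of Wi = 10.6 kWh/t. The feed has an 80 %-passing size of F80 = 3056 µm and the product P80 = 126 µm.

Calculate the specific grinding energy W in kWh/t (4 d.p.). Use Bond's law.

W = 10·Wi·(P80^(-½) − F80^(-½))
1/√126 = 0.089087;  1/√3056 = 0.018089
W = 10·10.6·(0.089087 − 0.018089) = 7.5258 kWh/t

W = 7.5258 kWh/t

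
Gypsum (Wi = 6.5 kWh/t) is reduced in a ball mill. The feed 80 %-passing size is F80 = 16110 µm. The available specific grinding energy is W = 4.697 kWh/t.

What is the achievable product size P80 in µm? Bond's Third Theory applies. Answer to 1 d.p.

W = 10 Wi (P80^-0.5 − F80^-0.5)
P80^(−½) = W/(10 Wi) + F80^(−½)
  = 4.6970/(10·6.5) + 1/√16110 = 0.072262 + 0.007879 = 0.080140
P80 = (1/0.080140)² = 12.4781² = 155.70 µm

P80 = 155.7 µm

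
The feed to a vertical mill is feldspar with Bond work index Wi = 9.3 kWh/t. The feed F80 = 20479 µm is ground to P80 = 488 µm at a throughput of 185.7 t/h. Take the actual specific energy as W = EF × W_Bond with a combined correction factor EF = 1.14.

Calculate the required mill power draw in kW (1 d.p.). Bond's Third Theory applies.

W = 10 Wi (1/√P80 − 1/√F80)  [Bond]
W = 10·9.3·(1/√488 − 1/√20479) = 10·9.3·(0.038280) = 3.5600 kWh/t
Corrected W = EF·W_Bond = 1.14·3.5600 = 4.0584 kWh/t
Power = W × throughput = 4.0584 kWh/t × 185.7 t/h = 753.7 kW

P = 753.7 kW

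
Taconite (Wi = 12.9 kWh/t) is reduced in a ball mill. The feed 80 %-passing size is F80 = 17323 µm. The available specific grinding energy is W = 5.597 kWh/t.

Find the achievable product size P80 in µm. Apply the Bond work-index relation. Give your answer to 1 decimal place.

P80 = 384.7 µm

Bond: W = 10·Wi·(1/√P80 − 1/√F80)
1/√P80 = 1/√F80 + W/(10·Wi)
  = 5.5970/(10·12.9) + 1/√17323 = 0.043388 + 0.007598 = 0.050985
P80 = (1/0.050985)² = 19.6135² = 384.69 µm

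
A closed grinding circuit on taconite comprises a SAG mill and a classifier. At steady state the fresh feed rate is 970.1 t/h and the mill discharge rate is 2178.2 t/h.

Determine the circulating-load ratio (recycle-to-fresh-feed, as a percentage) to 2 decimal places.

CL = 124.53 %

Steady state: M = F + R.
R = M − F = 2178.2 − 970.1 = 1208.1 t/h
CL = 100·R/F = 100·1208.1/970.1 = 124.53 %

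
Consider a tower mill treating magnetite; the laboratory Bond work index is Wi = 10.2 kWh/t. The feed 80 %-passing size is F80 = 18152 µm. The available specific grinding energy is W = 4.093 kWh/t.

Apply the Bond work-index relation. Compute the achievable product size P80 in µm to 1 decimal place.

P80 = 442.3 µm

W = 10 Wi (1/√P80 − 1/√F80)  [Bond]
P80^-0.5 = F80^-0.5 + W/(10 Wi)
  = 4.0930/(10·10.2) + 1/√18152 = 0.040127 + 0.007422 = 0.047550
P80 = (1/0.047550)² = 21.0306² = 442.29 µm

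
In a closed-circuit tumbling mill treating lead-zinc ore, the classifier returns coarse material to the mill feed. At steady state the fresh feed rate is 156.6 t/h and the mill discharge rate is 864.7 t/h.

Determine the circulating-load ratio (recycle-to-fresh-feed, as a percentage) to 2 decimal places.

CL = 452.17 %

Discharge = new feed + return, hence
R = M − F = 864.7 − 156.6 = 708.1 t/h
CL = 100·R/F = 100·708.1/156.6 = 452.17 %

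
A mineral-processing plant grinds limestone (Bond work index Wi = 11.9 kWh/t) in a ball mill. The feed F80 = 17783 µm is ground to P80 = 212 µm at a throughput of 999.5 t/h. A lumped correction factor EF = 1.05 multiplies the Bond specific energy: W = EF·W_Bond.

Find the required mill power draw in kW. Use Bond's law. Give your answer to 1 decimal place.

W = 10 Wi (P80^-0.5 − F80^-0.5)
W = 10·11.9·(1/√212 − 1/√17783) = 10·11.9·(0.061181) = 7.2806 kWh/t
Corrected W = EF·W_Bond = 1.05·7.2806 = 7.6446 kWh/t
P = W·T = 7.6446·999.5 = 7640.8 kW

P = 7640.8 kW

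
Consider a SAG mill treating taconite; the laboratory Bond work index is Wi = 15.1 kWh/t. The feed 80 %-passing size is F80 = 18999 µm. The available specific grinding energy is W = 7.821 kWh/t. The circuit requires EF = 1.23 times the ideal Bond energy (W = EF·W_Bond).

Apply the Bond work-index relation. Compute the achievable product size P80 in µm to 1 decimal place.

W = 10·Wi·(P80^(-½) − F80^(-½))
W_Bond = W / EF = 7.821 / 1.23 = 6.3585 kWh/t
⇒ 1/√P80 = W_Bond/(10 Wi) + 1/√F80
  = 6.3585/(10·15.1) + 1/√18999 = 0.042110 + 0.007255 = 0.049364
P80 = (1/0.049364)² = 20.2575² = 410.37 µm

P80 = 410.4 µm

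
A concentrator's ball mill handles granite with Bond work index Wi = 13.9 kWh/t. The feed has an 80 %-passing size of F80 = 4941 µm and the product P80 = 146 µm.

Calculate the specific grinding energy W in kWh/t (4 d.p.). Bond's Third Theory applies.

Bond:  W = 10 Wi (1/√P − 1/√F)
1/√146 = 0.082761;  1/√4941 = 0.014226
W = 10·13.9·(0.082761 − 0.014226) = 9.5263 kWh/t

W = 9.5263 kWh/t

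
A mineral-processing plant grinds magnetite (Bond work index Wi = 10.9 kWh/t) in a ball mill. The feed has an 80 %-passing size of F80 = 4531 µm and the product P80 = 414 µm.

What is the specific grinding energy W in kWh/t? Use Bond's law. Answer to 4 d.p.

Bond:  W = 10 Wi (1/√P − 1/√F)
1/√414 = 0.049147;  1/√4531 = 0.014856
W = 10·10.9·(0.049147 − 0.014856) = 3.7377 kWh/t

W = 3.7377 kWh/t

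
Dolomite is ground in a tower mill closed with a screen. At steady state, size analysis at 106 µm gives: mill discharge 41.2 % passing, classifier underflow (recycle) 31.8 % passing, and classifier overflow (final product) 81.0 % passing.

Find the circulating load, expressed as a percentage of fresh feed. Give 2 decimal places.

CL = 423.40 %

Classifier node, passing 106 µm:
d + r·d = r·u + o → r(d−u) = o−d
r = (81.0 − 41.2)/(41.2 − 31.8) = 39.8/9.4 = 4.2340
CL = 100·r = 423.40 %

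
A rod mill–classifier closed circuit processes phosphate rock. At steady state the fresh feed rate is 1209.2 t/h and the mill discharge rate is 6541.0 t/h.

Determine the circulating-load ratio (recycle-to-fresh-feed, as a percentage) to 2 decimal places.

Mill node: discharge = fresh + recycle.
R = M − F = 6541.0 − 1209.2 = 5331.8 t/h
CL = 100·R/F = 100·5331.8/1209.2 = 440.94 %

CL = 440.94 %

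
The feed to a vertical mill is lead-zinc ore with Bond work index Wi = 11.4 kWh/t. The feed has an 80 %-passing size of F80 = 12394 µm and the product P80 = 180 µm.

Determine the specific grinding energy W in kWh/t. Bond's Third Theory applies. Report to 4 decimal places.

W = 7.4731 kWh/t

W = 10·Wi·[P80^(−½) − F80^(−½)]
1/√180 = 0.074536;  1/√12394 = 0.008982
W = 10·11.4·(0.074536 − 0.008982) = 7.4731 kWh/t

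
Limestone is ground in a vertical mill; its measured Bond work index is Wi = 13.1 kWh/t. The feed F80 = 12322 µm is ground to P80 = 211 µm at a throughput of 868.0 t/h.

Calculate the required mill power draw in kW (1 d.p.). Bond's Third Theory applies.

P = 6803.6 kW

W = 10 Wi / √P80 − 10 Wi / √F80
W = 10·13.1·(1/√211 − 1/√12322) = 10·13.1·(0.059834) = 7.8383 kWh/t
P = W·T = 7.8383·868.0 = 6803.6 kW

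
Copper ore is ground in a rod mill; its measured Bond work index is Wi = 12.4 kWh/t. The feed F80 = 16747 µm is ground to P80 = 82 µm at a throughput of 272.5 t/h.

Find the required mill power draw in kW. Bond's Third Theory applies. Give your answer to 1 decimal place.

W = 10·Wi·[P80^(−½) − F80^(−½)]
W = 10·12.4·(1/√82 − 1/√16747) = 10·12.4·(0.102704) = 12.7353 kWh/t
Power = W × throughput = 12.7353 kWh/t × 272.5 t/h = 3470.4 kW

P = 3470.4 kW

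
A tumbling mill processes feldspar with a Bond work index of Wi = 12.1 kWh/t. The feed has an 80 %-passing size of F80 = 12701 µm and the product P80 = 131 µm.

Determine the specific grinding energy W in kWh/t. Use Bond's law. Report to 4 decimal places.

W = 9.4982 kWh/t

W = 10 Wi / √P80 − 10 Wi / √F80
1/√131 = 0.087370;  1/√12701 = 0.008873
W = 10·12.1·(0.087370 − 0.008873) = 9.4982 kWh/t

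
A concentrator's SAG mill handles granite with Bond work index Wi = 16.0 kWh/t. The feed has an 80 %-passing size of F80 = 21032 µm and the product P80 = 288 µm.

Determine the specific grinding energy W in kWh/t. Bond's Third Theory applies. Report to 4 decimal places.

W = 10 Wi (1/√P80 − 1/√F80)  [Bond]
1/√288 = 0.058926;  1/√21032 = 0.006895
W = 10·16.0·(0.058926 − 0.006895) = 8.3248 kWh/t

W = 8.3248 kWh/t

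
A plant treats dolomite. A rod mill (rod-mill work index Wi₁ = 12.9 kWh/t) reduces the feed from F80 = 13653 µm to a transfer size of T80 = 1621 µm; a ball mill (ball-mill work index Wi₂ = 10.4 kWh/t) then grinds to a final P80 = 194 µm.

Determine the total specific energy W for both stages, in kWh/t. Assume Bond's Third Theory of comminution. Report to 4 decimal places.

W = 6.9837 kWh/t

W = 10 Wi / √P80 − 10 Wi / √F80
Stage 1 (13653→1621 µm, Wi₁=12.9): W₁ = 10·12.9·(0.024838 − 0.008558) = 2.1000 kWh/t
Stage 2 (1621→194 µm, Wi₂=10.4): W₂ = 10·10.4·(0.071796 − 0.024838) = 4.8837 kWh/t
W = W₁ + W₂ = 2.1000 + 4.8837 = 6.9837 kWh/t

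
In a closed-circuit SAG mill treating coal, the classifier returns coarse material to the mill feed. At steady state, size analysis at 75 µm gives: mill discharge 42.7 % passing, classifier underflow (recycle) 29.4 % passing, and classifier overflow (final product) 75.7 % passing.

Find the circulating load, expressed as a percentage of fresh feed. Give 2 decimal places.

CL = 248.12 %

Classifier node, passing 75 µm:
(1+r)d = ru + o → r = (o−d)/(d−u)
r = (75.7 − 42.7)/(42.7 − 29.4) = 33.0/13.3 = 2.4812
CL = 100·r = 248.12 %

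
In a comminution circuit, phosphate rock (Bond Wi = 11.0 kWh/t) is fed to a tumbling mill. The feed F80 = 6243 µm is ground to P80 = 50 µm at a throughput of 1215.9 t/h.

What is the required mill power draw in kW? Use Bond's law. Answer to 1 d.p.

W_Bond = 10·Wi·(1/√P₈₀ − 1/√F₈₀)
W = 10·11.0·(1/√50 − 1/√6243) = 10·11.0·(0.128765) = 14.1642 kWh/t
P = W·T = 14.1642·1215.9 = 17222.2 kW

P = 17222.2 kW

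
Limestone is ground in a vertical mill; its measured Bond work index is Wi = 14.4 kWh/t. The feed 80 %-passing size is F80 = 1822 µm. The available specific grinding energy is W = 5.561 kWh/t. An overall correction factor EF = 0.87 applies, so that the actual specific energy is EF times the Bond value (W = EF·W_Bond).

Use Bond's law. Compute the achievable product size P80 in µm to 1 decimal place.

P80 = 217.4 µm

W = 10 Wi / √P80 − 10 Wi / √F80
W_Bond = W / EF = 5.561 / 0.87 = 6.3920 kWh/t
⇒ 1/√P80 = W_Bond/(10 Wi) + 1/√F80
  = 6.3920/(10·14.4) + 1/√1822 = 0.044389 + 0.023427 = 0.067816
P80 = (1/0.067816)² = 14.7458² = 217.44 µm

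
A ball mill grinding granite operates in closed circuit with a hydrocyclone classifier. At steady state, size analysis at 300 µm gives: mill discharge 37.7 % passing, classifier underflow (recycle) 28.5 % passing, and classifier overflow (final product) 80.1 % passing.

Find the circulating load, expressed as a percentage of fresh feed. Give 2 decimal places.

Balance %-passing 300 µm (r = R/F):
Fd + Rd = Ru + Fo ⇒ R/F = (o−d)/(d−u)
r = (80.1 − 37.7)/(37.7 − 28.5) = 42.4/9.2 = 4.6087
CL = 100·r = 460.87 %

CL = 460.87 %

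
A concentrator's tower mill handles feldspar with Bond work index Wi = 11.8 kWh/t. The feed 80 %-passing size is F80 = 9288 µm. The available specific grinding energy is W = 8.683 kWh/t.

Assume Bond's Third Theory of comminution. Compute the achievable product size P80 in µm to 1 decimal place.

W = 10 Wi (P80^-0.5 − F80^-0.5)
P80^-0.5 = F80^-0.5 + W/(10 Wi)
  = 8.6830/(10·11.8) + 1/√9288 = 0.073585 + 0.010376 = 0.083961
P80 = (1/0.083961)² = 11.9103² = 141.86 µm

P80 = 141.9 µm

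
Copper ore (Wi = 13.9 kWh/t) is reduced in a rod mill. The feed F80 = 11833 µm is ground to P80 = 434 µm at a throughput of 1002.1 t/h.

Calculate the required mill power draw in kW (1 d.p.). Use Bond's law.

Bond:  W = 10 Wi (1/√P − 1/√F)
W = 10·13.9·(1/√434 − 1/√11833) = 10·13.9·(0.038809) = 5.3944 kWh/t
Mill draw = 5.3944 × 1002.1 = 5405.7 kW

P = 5405.7 kW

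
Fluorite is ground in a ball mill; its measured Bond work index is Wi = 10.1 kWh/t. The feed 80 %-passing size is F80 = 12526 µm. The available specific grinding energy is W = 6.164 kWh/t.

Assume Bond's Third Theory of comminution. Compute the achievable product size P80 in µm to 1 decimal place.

P80 = 204.3 µm

W_Bond = 10·Wi·(1/√P₈₀ − 1/√F₈₀)
⇒ 1/√P80 = W/(10·Wi) + 1/√F80
  = 6.1640/(10·10.1) + 1/√12526 = 0.061030 + 0.008935 = 0.069965
P80 = (1/0.069965)² = 14.2929² = 204.29 µm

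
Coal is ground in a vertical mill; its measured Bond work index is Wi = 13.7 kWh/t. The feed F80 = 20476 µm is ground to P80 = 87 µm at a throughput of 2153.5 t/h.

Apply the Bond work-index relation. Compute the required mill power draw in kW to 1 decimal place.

W = 10·Wi·(P80^(-½) − F80^(-½))
W = 10·13.7·(1/√87 − 1/√20476) = 10·13.7·(0.100223) = 13.7305 kWh/t
P_mill = W·ṁ = 13.7305·2153.5 = 29568.7 kW

P = 29568.7 kW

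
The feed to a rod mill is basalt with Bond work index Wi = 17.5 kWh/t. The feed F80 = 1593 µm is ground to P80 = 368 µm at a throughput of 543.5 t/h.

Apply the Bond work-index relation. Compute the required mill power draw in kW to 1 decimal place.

W = 10 Wi (P80^-0.5 − F80^-0.5)
W = 10·17.5·(1/√368 − 1/√1593) = 10·17.5·(0.027074) = 4.7379 kWh/t
P = W·T = 4.7379·543.5 = 2575.1 kW

P = 2575.1 kW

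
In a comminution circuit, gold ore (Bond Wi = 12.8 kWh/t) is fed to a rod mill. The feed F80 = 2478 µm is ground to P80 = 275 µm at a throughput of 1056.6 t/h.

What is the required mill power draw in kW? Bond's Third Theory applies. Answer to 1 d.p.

P = 5438.7 kW

W = 10 Wi (1/√P80 − 1/√F80)  [Bond]
W = 10·12.8·(1/√275 − 1/√2478) = 10·12.8·(0.040214) = 5.1474 kWh/t
P = W·T = 5.1474·1056.6 = 5438.7 kW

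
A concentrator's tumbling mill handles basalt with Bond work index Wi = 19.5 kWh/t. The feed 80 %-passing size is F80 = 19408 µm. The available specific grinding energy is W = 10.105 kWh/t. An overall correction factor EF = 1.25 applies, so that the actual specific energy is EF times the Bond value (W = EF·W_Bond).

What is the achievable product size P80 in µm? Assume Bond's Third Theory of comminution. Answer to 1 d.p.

W = 10 Wi / √P80 − 10 Wi / √F80
W_Bond = W / EF = 10.105 / 1.25 = 8.0840 kWh/t
P80^-0.5 = F80^-0.5 + W_Bond/(10 Wi)
  = 8.0840/(10·19.5) + 1/√19408 = 0.041456 + 0.007178 = 0.048635
P80 = (1/0.048635)² = 20.5615² = 422.78 µm

P80 = 422.8 µm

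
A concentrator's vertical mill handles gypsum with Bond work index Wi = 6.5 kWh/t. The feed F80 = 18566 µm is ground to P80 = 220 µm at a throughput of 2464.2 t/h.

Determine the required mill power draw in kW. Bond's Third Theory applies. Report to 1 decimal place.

P = 9623.3 kW

Bond:  W = 10 Wi (1/√P − 1/√F)
W = 10·6.5·(1/√220 − 1/√18566) = 10·6.5·(0.060081) = 3.9053 kWh/t
P = W·T = 3.9053·2464.2 = 9623.3 kW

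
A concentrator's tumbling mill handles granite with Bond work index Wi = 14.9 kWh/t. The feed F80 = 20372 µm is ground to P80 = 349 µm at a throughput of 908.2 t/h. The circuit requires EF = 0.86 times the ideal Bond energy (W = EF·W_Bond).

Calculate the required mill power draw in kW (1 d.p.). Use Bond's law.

W = 10 Wi / √P80 − 10 Wi / √F80
W = 10·14.9·(1/√349 − 1/√20372) = 10·14.9·(0.046523) = 6.9319 kWh/t
With EF = 0.86: W = 6.9319·0.86 = 5.9614 kWh/t
Mill draw = 5.9614 × 908.2 = 5414.1 kW

P = 5414.1 kW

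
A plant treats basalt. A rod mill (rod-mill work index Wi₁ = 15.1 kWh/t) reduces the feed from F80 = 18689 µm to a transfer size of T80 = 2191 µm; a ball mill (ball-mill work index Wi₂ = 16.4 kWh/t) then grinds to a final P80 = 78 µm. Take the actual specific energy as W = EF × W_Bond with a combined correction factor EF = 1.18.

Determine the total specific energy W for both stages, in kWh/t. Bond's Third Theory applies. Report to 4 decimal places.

W = 20.2807 kWh/t

Bond: W = 10·Wi·(1/√P80 − 1/√F80)
Stage 1 (18689→2191 µm, Wi₁=15.1): W₁ = 10·15.1·(0.021364 − 0.007315) = 2.1214 kWh/t
Stage 2 (2191→78 µm, Wi₂=16.4): W₂ = 10·16.4·(0.113228 − 0.021364) = 15.0657 kWh/t
W = W₁ + W₂ = 2.1214 + 15.0657 = 17.1871 kWh/t
With EF = 1.18: W = 17.1871·1.18 = 20.2807 kWh/t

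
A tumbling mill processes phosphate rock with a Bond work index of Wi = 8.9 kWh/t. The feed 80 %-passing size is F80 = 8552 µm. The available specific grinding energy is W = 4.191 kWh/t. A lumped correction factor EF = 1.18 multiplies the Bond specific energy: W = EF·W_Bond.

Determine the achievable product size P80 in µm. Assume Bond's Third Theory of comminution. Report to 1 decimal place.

P80 = 388.7 µm

W = 10·Wi·[P80^(−½) − F80^(−½)]
W_Bond = W / EF = 4.191 / 1.18 = 3.5517 kWh/t
⇒ 1/√P80 = W_Bond/(10·Wi) + 1/√F80
  = 3.5517/(10·8.9) + 1/√8552 = 0.039907 + 0.010813 = 0.050720
P80 = (1/0.050720)² = 19.7160² = 388.72 µm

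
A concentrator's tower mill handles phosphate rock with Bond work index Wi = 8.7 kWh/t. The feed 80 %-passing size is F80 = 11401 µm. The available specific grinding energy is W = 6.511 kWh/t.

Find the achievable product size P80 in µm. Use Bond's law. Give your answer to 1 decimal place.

P80 = 141.0 µm

Bond: W = 10·Wi·(1/√P80 − 1/√F80)
1/√P80 = 1/√F80 + W/(10·Wi)
  = 6.5110/(10·8.7) + 1/√11401 = 0.074839 + 0.009365 = 0.084205
P80 = (1/0.084205)² = 11.8758² = 141.04 µm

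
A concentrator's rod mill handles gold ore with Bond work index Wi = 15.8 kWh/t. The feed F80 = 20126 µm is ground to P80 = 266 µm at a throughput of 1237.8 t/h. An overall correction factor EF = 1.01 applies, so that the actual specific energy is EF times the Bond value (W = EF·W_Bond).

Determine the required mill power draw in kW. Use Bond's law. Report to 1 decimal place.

W_Bond = 10·Wi·(1/√P₈₀ − 1/√F₈₀)
W = 10·15.8·(1/√266 − 1/√20126) = 10·15.8·(0.054265) = 8.5739 kWh/t
W_actual = 1.01 × 8.5739 = 8.6596 kWh/t
P = W·T = 8.6596·1237.8 = 10718.9 kW

P = 10718.9 kW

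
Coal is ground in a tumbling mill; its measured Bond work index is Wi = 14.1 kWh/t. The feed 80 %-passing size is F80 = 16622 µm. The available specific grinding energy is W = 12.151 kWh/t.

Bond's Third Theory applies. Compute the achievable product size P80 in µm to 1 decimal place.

Bond:  W = 10 Wi (1/√P − 1/√F)
P80^-0.5 = F80^-0.5 + W/(10 Wi)
  = 12.1510/(10·14.1) + 1/√16622 = 0.086177 + 0.007756 = 0.093934
P80 = (1/0.093934)² = 10.6458² = 113.33 µm

P80 = 113.3 µm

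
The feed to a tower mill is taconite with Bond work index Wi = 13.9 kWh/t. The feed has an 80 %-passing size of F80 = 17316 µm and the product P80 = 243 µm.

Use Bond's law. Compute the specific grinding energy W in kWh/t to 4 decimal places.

W = 7.8605 kWh/t

W = 10 Wi (1/√P80 − 1/√F80)  [Bond]
1/√243 = 0.064150;  1/√17316 = 0.007599
W = 10·13.9·(0.064150 − 0.007599) = 7.8605 kWh/t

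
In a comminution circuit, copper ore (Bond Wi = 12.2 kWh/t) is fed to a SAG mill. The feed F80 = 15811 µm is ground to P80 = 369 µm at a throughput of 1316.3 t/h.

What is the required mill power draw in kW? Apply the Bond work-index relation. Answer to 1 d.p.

P = 7082.8 kW

Bond: W = 10·Wi·(1/√P80 − 1/√F80)
W = 10·12.2·(1/√369 − 1/√15811) = 10·12.2·(0.044105) = 5.3808 kWh/t
P_mill = W·ṁ = 5.3808·1316.3 = 7082.8 kW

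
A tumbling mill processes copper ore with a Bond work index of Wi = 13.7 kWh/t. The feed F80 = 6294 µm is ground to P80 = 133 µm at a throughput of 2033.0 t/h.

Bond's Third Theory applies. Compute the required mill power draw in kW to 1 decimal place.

W = 10 Wi / √P80 − 10 Wi / √F80
W = 10·13.7·(1/√133 − 1/√6294) = 10·13.7·(0.074106) = 10.1525 kWh/t
Mill draw = 10.1525 × 2033.0 = 20640.1 kW

P = 20640.1 kW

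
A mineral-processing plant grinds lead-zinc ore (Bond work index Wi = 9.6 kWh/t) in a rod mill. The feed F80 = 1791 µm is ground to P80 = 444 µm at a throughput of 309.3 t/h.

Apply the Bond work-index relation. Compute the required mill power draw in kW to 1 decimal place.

Bond:  W = 10 Wi (1/√P − 1/√F)
W = 10·9.6·(1/√444 − 1/√1791) = 10·9.6·(0.023829) = 2.2875 kWh/t
P_mill = W·ṁ = 2.2875·309.3 = 707.5 kW

P = 707.5 kW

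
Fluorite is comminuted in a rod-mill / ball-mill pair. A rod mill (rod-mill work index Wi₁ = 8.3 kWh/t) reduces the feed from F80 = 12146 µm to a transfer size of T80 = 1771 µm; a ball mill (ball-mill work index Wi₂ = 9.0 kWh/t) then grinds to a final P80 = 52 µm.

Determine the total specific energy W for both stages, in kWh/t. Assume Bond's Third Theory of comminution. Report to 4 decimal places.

W_Bond = 10·Wi·(1/√P₈₀ − 1/√F₈₀)
Stage 1 (12146→1771 µm, Wi₁=8.3): W₁ = 10·8.3·(0.023762 − 0.009074) = 1.2192 kWh/t
Stage 2 (1771→52 µm, Wi₂=9.0): W₂ = 10·9.0·(0.138675 − 0.023762) = 10.3421 kWh/t
W = W₁ + W₂ = 1.2192 + 10.3421 = 11.5613 kWh/t

W = 11.5613 kWh/t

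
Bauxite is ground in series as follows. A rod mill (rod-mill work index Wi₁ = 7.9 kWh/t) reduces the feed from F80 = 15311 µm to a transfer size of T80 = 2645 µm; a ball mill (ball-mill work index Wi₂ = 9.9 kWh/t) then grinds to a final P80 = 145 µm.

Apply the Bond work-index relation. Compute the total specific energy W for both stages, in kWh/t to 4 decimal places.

W = 7.1942 kWh/t

W = 10·Wi·[P80^(−½) − F80^(−½)]
Stage 1 (15311→2645 µm, Wi₁=7.9): W₁ = 10·7.9·(0.019444 − 0.008082) = 0.8976 kWh/t
Stage 2 (2645→145 µm, Wi₂=9.9): W₂ = 10·9.9·(0.083045 − 0.019444) = 6.2965 kWh/t
W = W₁ + W₂ = 0.8976 + 6.2965 = 7.1942 kWh/t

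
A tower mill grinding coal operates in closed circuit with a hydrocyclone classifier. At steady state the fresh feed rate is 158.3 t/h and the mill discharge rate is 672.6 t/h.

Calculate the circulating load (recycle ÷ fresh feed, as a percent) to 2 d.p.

Steady state: M = F + R.
R = M − F = 672.6 − 158.3 = 514.3 t/h
CL = 100·R/F = 100·514.3/158.3 = 324.89 %

CL = 324.89 %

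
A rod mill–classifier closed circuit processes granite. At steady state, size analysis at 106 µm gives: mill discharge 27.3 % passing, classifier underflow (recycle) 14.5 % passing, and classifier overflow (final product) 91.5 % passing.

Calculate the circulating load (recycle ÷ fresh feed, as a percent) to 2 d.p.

Two-product formula at 106 µm:
Fd + Rd = Ru + Fo ⇒ R/F = (o−d)/(d−u)
r = (91.5 − 27.3)/(27.3 − 14.5) = 64.2/12.8 = 5.0156
CL = 100·r = 501.56 %

CL = 501.56 %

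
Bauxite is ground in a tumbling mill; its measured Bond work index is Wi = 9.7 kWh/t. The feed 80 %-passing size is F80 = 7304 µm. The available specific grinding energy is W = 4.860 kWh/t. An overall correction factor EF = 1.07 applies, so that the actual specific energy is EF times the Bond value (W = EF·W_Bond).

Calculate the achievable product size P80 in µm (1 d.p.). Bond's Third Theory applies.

P80 = 291.9 µm

W = 10·Wi·(P80^(-½) − F80^(-½))
W_Bond = W / EF = 4.860 / 1.07 = 4.5421 kWh/t
⇒ 1/√P80 = W_Bond/(10·Wi) + 1/√F80
  = 4.5421/(10·9.7) + 1/√7304 = 0.046825 + 0.011701 = 0.058526
P80 = (1/0.058526)² = 17.0864² = 291.94 µm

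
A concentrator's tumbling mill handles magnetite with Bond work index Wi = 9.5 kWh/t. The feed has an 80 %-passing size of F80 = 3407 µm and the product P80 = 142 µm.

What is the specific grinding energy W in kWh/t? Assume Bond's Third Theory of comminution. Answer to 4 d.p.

W = 6.3447 kWh/t

W = 10 Wi (P80^-0.5 − F80^-0.5)
1/√142 = 0.083918;  1/√3407 = 0.017132
W = 10·9.5·(0.083918 − 0.017132) = 6.3447 kWh/t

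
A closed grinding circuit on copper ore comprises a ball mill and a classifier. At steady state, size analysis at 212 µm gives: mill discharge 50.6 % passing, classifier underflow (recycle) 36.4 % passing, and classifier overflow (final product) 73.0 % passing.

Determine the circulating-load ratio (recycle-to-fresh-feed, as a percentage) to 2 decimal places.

CL = 157.75 %

Mass balance on the −212 µm fraction:
(1+r)d = ru + o → r = (o−d)/(d−u)
r = (73.0 − 50.6)/(50.6 − 36.4) = 22.4/14.2 = 1.5775
CL = 100·r = 157.75 %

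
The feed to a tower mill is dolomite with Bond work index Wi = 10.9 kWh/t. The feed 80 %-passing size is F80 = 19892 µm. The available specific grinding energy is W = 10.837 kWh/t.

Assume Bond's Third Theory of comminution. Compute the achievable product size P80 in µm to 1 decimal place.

P80 = 88.1 µm

W = 10·Wi·(P80^(-½) − F80^(-½))
⇒ 1/√P80 = W/(10·Wi) + 1/√F80
  = 10.8370/(10·10.9) + 1/√19892 = 0.099422 + 0.007090 = 0.106512
P80 = (1/0.106512)² = 9.3886² = 88.15 µm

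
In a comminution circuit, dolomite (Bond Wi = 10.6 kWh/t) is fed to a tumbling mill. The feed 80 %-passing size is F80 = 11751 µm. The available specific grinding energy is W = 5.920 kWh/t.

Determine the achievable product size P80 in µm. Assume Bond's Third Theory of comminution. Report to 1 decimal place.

W_Bond = 10·Wi·(1/√P₈₀ − 1/√F₈₀)
⇒ 1/√P80 = W/(10 Wi) + 1/√F80
  = 5.9200/(10·10.6) + 1/√11751 = 0.055849 + 0.009225 = 0.065074
P80 = (1/0.065074)² = 15.3671² = 236.15 µm

P80 = 236.1 µm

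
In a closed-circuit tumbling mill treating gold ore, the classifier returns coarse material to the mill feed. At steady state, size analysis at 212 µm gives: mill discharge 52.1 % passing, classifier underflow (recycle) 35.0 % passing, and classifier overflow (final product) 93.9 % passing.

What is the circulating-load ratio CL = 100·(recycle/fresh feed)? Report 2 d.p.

Balance %-passing 212 µm (r = R/F):
(1+r)d = ru + o → r = (o−d)/(d−u)
r = (93.9 − 52.1)/(52.1 − 35.0) = 41.8/17.1 = 2.4444
CL = 100·r = 244.44 %

CL = 244.44 %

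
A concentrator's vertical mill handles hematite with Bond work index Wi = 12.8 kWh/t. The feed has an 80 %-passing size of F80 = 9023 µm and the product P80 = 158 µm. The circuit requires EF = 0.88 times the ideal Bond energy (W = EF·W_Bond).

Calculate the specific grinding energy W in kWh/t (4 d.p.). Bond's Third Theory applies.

W = 7.7753 kWh/t

W = 10 Wi (P80^-0.5 − F80^-0.5)
1/√158 = 0.079556;  1/√9023 = 0.010527
W = 10·12.8·(0.079556 − 0.010527) = 8.8356 kWh/t
With EF = 0.88: W = 8.8356·0.88 = 7.7753 kWh/t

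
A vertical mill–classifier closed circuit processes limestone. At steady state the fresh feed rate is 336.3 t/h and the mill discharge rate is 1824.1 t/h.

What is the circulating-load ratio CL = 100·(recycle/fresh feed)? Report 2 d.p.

CL = 442.40 %

Mill node: discharge = fresh + recycle.
R = M − F = 1824.1 − 336.3 = 1487.8 t/h
CL = 100·R/F = 100·1487.8/336.3 = 442.40 %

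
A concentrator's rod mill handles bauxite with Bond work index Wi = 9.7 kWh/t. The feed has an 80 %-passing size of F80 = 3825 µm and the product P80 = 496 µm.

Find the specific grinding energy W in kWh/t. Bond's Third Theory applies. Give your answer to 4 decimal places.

W = 2.7870 kWh/t

W = 10 Wi (1/√P80 − 1/√F80)  [Bond]
1/√496 = 0.044901;  1/√3825 = 0.016169
W = 10·9.7·(0.044901 − 0.016169) = 2.7870 kWh/t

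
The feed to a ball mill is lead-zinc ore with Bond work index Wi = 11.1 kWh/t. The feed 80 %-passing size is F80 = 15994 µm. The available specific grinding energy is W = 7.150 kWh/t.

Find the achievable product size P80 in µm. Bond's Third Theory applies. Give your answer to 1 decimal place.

P80 = 191.2 µm

W = 10·Wi·(P80^(-½) − F80^(-½))
P80^-0.5 = F80^-0.5 + W/(10 Wi)
  = 7.1500/(10·11.1) + 1/√15994 = 0.064414 + 0.007907 = 0.072322
P80 = (1/0.072322)² = 13.8271² = 191.19 µm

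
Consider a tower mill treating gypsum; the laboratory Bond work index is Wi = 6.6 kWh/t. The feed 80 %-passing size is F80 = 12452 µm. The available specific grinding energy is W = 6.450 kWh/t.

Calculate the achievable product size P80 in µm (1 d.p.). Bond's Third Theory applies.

P80 = 87.9 µm

W = 10 Wi / √P80 − 10 Wi / √F80
⇒ 1/√P80 = W/(10·Wi) + 1/√F80
  = 6.4500/(10·6.6) + 1/√12452 = 0.097727 + 0.008961 = 0.106689
P80 = (1/0.106689)² = 9.3731² = 87.85 µm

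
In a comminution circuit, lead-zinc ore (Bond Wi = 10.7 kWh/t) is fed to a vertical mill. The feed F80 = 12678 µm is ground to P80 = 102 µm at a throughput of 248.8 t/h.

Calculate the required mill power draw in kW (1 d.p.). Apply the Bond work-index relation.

W = 10 Wi (1/√P80 − 1/√F80)  [Bond]
W = 10·10.7·(1/√102 − 1/√12678) = 10·10.7·(0.090133) = 9.6443 kWh/t
P = W·T = 9.6443·248.8 = 2399.5 kW

P = 2399.5 kW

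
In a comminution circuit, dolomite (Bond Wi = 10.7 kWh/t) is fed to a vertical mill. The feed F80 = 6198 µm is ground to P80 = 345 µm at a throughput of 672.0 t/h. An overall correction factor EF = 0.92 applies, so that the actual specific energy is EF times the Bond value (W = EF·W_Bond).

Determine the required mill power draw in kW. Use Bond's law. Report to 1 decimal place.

Bond:  W = 10 Wi (1/√P − 1/√F)
W = 10·10.7·(1/√345 − 1/√6198) = 10·10.7·(0.041136) = 4.4016 kWh/t
Apply correction: 4.4016 × 0.92 = 4.0494 kWh/t
P_mill = W·ṁ = 4.0494·672.0 = 2721.2 kW

P = 2721.2 kW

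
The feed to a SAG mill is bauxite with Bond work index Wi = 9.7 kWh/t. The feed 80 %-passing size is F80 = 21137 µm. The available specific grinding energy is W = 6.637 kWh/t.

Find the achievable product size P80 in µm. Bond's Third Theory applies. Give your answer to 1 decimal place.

P80 = 176.4 µm

Bond: W = 10·Wi·(1/√P80 − 1/√F80)
P80^-0.5 = F80^-0.5 + W/(10 Wi)
  = 6.6370/(10·9.7) + 1/√21137 = 0.068423 + 0.006878 = 0.075301
P80 = (1/0.075301)² = 13.2800² = 176.36 µm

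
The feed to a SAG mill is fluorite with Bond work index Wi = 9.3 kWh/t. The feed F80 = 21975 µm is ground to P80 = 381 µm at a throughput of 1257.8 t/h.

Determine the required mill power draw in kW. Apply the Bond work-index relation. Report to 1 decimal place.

W = 10·Wi·[P80^(−½) − F80^(−½)]
W = 10·9.3·(1/√381 − 1/√21975) = 10·9.3·(0.044486) = 4.1372 kWh/t
Mill draw = 4.1372 × 1257.8 = 5203.7 kW

P = 5203.7 kW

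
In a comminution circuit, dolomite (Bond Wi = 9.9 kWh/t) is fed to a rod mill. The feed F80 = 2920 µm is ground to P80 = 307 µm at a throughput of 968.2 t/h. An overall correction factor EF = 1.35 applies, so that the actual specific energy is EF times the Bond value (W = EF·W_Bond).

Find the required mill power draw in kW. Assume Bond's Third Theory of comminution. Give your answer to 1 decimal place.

W = 10 Wi / √P80 − 10 Wi / √F80
W = 10·9.9·(1/√307 − 1/√2920) = 10·9.9·(0.038567) = 3.8182 kWh/t
Corrected W = EF·W_Bond = 1.35·3.8182 = 5.1545 kWh/t
Power = W × throughput = 5.1545 kWh/t × 968.2 t/h = 4990.6 kW

P = 4990.6 kW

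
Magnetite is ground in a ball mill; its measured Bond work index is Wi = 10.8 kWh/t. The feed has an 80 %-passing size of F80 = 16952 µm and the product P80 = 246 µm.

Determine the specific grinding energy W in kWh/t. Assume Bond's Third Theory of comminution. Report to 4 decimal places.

W = 10·Wi·[P80^(−½) − F80^(−½)]
1/√246 = 0.063758;  1/√16952 = 0.007681
W = 10·10.8·(0.063758 − 0.007681) = 6.0563 kWh/t

W = 6.0563 kWh/t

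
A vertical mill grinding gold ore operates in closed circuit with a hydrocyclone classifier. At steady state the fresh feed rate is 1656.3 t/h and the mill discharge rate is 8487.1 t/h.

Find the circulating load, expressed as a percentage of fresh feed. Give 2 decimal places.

Discharge = new feed + return, hence
R = M − F = 8487.1 − 1656.3 = 6830.8 t/h
CL = 100·R/F = 100·6830.8/1656.3 = 412.41 %

CL = 412.41 %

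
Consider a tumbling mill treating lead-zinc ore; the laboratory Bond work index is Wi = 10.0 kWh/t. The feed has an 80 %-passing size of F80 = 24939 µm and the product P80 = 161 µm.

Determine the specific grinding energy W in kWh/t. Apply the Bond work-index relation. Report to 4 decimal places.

W = 10 Wi (1/√P80 − 1/√F80)  [Bond]
1/√161 = 0.078811;  1/√24939 = 0.006332
W = 10·10.0·(0.078811 − 0.006332) = 7.2479 kWh/t

W = 7.2479 kWh/t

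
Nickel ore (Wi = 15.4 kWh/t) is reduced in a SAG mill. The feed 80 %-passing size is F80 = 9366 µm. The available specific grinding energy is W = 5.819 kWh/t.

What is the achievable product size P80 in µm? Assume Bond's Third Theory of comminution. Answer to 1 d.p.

P80 = 431.9 µm

W = 10 Wi / √P80 − 10 Wi / √F80
⇒ 1/√P80 = W/(10 Wi) + 1/√F80
  = 5.8190/(10·15.4) + 1/√9366 = 0.037786 + 0.010333 = 0.048119
P80 = (1/0.048119)² = 20.7820² = 431.89 µm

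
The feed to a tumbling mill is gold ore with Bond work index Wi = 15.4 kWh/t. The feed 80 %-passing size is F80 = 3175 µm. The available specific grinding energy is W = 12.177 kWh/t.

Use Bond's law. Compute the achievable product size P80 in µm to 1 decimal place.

P80 = 106.7 µm

Bond:  W = 10 Wi (1/√P − 1/√F)
⇒ 1/√P80 = W/(10 Wi) + 1/√F80
  = 12.1770/(10·15.4) + 1/√3175 = 0.079071 + 0.017747 = 0.096819
P80 = (1/0.096819)² = 10.3286² = 106.68 µm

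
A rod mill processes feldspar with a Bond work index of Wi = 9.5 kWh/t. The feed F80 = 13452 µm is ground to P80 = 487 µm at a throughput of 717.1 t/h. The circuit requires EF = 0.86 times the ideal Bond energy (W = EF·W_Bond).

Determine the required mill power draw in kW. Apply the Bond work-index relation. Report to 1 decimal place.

P = 2149.7 kW

W = 10 Wi (P80^-0.5 − F80^-0.5)
W = 10·9.5·(1/√487 − 1/√13452) = 10·9.5·(0.036692) = 3.4858 kWh/t
Apply correction: 3.4858 × 0.86 = 2.9978 kWh/t
Power = W × throughput = 2.9978 kWh/t × 717.1 t/h = 2149.7 kW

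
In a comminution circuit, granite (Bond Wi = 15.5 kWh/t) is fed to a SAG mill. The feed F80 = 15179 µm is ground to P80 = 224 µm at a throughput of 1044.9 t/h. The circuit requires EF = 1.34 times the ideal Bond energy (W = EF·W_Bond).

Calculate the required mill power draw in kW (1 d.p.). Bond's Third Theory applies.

P = 12739.1 kW

W_Bond = 10·Wi·(1/√P₈₀ − 1/√F₈₀)
W = 10·15.5·(1/√224 − 1/√15179) = 10·15.5·(0.058699) = 9.0983 kWh/t
Apply correction: 9.0983 × 1.34 = 12.1917 kWh/t
P = W·T = 12.1917·1044.9 = 12739.1 kW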